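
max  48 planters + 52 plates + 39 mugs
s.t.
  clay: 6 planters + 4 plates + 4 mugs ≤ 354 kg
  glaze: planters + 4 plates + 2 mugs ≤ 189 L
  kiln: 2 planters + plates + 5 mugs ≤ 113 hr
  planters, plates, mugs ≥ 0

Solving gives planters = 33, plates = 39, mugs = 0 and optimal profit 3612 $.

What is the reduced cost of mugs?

-1

Binding: clay and glaze. Non-binding: kiln (8 unused).
By complementary slackness, y = 0 for the non-binding constraint.
From A_Bᵀ y = c: 6·y_clay + 1·y_glaze = 48; 4·y_clay + 4·y_glaze = 52.
→ y_clay = 7 and y_glaze = 6.
Reduced cost of mugs: c₃ − yᵀa₃ = 39 − (7·4 + 6·2) = 39 − 40 = -1.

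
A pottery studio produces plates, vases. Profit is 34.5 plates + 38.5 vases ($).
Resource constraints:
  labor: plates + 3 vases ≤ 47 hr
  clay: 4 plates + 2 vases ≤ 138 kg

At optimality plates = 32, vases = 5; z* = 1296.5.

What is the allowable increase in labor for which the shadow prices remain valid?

160

Binding constraints: labor, clay. The basis is B = [[1,3],[4,2]] with det -10.
Per unit increase in labor, x* moves by d = (-0.2, 0.4).
The basis stays optimal until plates reaches 0; allowable increase = 160 hr.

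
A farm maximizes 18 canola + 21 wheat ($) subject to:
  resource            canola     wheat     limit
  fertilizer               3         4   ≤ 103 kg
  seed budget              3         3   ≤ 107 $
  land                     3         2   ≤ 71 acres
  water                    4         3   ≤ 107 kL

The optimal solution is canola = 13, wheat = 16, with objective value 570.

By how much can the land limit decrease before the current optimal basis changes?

Binding constraints: fertilizer, land. The basis is B = [[3,4],[3,2]] with det -6.
Per unit decrease in land, x* moves by d = (-0.6667, 0.5).
The basis stays optimal until canola reaches 0; allowable decrease = 19.5 acres.

19.5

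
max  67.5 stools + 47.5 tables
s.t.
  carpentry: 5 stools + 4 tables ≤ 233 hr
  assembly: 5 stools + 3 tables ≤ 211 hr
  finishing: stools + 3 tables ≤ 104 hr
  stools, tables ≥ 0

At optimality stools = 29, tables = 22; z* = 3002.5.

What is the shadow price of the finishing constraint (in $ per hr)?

At the optimum: carpentry uses 233 of 233 (binding); assembly uses 211 of 211 (binding); finishing uses 95 of 104 (slack = 9).
Slack constraints have shadow price 0 (complementary slackness).
Dual feasibility on the basic columns requires 5·y_carpentry + 5·y_assembly = 67.5, 4·y_carpentry + 3·y_assembly = 47.5.
This yields shadow prices y_carpentry = 7, y_assembly = 6.5.
Shadow price of finishing = 0.

0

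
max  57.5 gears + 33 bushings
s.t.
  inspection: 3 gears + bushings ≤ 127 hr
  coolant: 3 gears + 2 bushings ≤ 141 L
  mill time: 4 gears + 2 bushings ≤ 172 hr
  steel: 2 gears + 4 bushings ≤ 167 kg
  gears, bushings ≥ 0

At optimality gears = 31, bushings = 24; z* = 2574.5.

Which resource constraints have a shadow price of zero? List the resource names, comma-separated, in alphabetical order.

inspection: 117/127 (slack 10)
coolant: 141/141 (binding)
mill time: 172/172 (binding)
steel: 158/167 (slack 9)
By complementary slackness, a constraint with positive slack has shadow price 0 → inspection, steel.

inspection, steel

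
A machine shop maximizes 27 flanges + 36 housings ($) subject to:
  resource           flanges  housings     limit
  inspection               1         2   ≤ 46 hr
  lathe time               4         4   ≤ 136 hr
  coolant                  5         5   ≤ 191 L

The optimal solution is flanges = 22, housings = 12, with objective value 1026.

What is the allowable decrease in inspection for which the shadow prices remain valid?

12

Binding constraints: inspection, lathe time. The basis is B = [[1,2],[4,4]] with det -4.
Per unit decrease in inspection, x* moves by d = (1, -1).
The basis stays optimal until housings reaches 0; allowable decrease = 12 hr.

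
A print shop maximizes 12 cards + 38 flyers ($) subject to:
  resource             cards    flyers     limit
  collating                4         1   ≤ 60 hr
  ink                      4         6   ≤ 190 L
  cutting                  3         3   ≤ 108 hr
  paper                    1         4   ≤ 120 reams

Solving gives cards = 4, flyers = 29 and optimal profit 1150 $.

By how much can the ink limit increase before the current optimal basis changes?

10

Binding constraints: ink, paper. The basis is B = [[4,6],[1,4]] with det 10.
Per unit increase in ink, x* moves by d = (0.4, -0.1).
The basis stays optimal until collating becomes binding; allowable increase = 10 L.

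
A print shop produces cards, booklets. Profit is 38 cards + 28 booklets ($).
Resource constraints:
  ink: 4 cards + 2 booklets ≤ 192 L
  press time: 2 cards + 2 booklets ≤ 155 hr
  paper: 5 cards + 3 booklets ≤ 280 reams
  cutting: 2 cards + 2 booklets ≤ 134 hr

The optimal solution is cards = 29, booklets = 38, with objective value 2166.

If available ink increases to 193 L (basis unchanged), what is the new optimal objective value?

2171

At the optimum: ink uses 192 of 192 (binding); press time uses 134 of 155 (slack = 21); paper uses 259 of 280 (slack = 21); cutting uses 134 of 134 (binding).
By complementary slackness, y = 0 for the non-binding constraints.
The binding rows give the dual system: 4·y_ink + 2·y_cutting = 38 and 2·y_ink + 2·y_cutting = 28.
→ y_ink = 5 and y_cutting = 9.
Δz = y_ink·Δb = 5 × (1) = 5, so new z* = 2166 + 5 = 2171.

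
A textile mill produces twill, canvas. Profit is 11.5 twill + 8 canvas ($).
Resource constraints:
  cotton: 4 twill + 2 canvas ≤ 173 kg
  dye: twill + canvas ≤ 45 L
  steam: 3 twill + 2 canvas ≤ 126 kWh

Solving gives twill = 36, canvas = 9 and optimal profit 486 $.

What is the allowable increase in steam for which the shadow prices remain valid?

Binding constraints: dye, steam. The basis is B = [[1,1],[3,2]] with det -1.
Per unit increase in steam, x* moves by d = (1, -1).
The basis stays optimal until cotton becomes binding; allowable increase = 5.5 kWh.

5.5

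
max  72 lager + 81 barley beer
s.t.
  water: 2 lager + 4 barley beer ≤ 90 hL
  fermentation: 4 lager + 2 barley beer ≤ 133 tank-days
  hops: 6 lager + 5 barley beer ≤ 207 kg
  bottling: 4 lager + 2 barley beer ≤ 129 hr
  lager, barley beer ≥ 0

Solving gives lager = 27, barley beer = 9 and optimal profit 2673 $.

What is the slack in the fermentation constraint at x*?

fermentation used = 4·27 + 2·9 = 126; slack = 133 − 126 = 7.

7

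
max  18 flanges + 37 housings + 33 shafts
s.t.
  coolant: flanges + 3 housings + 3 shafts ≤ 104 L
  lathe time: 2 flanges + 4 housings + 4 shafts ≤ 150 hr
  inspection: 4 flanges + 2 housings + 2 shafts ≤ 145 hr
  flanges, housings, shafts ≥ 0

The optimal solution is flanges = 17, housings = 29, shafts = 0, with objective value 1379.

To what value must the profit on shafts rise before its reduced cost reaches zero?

Check each constraint at x*: coolant 104/104 (tight); lathe time 150/150 (tight); inspection 126/145 (slack 19).
Since inspection is not tight, its dual is 0.
Dual feasibility on the basic columns requires 1·y_coolant + 2·y_lathe time = 18, 3·y_coolant + 4·y_lathe time = 37.
→ y_coolant = 1 and y_lathe time = 8.5.
shafts enters the basis when its profit ≥ yᵀa₃ = 1·3 + 8.5·4 = 37.

37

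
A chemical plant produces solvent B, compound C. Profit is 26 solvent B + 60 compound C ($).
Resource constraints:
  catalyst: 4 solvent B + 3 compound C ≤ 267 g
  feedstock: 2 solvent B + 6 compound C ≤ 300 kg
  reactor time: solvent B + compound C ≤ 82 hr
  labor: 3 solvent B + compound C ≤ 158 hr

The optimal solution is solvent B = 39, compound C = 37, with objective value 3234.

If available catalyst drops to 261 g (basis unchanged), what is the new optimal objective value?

3222

At the optimum: catalyst uses 267 of 267 (binding); feedstock uses 300 of 300 (binding); reactor time uses 76 of 82 (slack = 6); labor uses 154 of 158 (slack = 4).
Since reactor time, labor are not tight, their duals are 0.
From A_Bᵀ y = c: 4·y_catalyst + 2·y_feedstock = 26; 3·y_catalyst + 6·y_feedstock = 60.
→ y_catalyst = 2 and y_feedstock = 9.
Δz = y_catalyst·Δb = 2 × (-6) = -12, so new z* = 3234 − 12 = 3222.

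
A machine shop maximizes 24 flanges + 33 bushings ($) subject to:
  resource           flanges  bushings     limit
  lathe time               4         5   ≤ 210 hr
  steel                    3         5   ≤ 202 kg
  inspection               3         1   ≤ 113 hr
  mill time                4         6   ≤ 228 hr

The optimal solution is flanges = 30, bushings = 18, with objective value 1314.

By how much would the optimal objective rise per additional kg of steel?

0

Binding: lathe time and mill time. Non-binding: steel (22 unused), inspection (5 unused).
By complementary slackness, y = 0 for the non-binding constraints.
The binding rows give the dual system: 4·y_lathe time + 4·y_mill time = 24 and 5·y_lathe time + 6·y_mill time = 33.
Solving: y_lathe time = 3, y_mill time = 3.
Shadow price of steel = 0.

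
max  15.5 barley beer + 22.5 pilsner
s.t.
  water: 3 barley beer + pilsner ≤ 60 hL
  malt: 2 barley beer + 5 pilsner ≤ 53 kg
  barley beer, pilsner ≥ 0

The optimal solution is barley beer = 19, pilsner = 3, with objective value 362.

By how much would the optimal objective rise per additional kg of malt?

At the optimum: water uses 60 of 60 (binding); malt uses 53 of 53 (binding).
The binding rows give the dual system: 3·y_water + 2·y_malt = 15.5 and 1·y_water + 5·y_malt = 22.5.
This yields shadow prices y_water = 2.5, y_malt = 4.
Shadow price of malt = 4.

4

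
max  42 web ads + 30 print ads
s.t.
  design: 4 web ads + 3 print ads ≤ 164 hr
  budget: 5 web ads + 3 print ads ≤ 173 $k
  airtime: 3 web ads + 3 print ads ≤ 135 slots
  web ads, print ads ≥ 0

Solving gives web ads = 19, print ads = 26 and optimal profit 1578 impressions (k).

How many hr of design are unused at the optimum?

10

design used = 4·19 + 3·26 = 154; slack = 164 − 154 = 10.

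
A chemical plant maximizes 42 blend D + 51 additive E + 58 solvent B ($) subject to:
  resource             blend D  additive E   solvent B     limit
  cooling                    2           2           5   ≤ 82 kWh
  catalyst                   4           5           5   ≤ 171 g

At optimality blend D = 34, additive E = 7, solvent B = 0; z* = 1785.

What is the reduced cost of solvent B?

-2

At the optimum: cooling uses 82 of 82 (binding); catalyst uses 171 of 171 (binding).
The binding rows give the dual system: 2·y_cooling + 4·y_catalyst = 42 and 2·y_cooling + 5·y_catalyst = 51.
Solving: y_cooling = 3, y_catalyst = 9.
Reduced cost of solvent B: c₃ − yᵀa₃ = 58 − (3·5 + 9·5) = 58 − 60 = -2.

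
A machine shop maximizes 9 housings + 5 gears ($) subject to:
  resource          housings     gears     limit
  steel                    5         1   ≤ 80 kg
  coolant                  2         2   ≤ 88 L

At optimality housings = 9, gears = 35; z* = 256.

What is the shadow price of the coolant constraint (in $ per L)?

2

Both steel and coolant are binding at x*.
From A_Bᵀ y = c: 5·y_steel + 2·y_coolant = 9; 1·y_steel + 2·y_coolant = 5.
Solving: y_steel = 1, y_coolant = 2.
Shadow price of coolant = 2.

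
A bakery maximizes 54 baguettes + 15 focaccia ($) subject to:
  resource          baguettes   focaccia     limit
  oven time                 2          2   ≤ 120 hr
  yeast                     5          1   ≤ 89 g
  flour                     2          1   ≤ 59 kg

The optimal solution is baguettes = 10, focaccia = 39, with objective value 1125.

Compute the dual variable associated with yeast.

Check each constraint at x*: oven time 98/120 (slack 22); yeast 89/89 (tight); flour 59/59 (tight).
Since oven time is not tight, its dual is 0.
From A_Bᵀ y = c: 5·y_yeast + 2·y_flour = 54; 1·y_yeast + 1·y_flour = 15.
Solving: y_yeast = 8, y_flour = 7.
Shadow price of yeast = 8.

8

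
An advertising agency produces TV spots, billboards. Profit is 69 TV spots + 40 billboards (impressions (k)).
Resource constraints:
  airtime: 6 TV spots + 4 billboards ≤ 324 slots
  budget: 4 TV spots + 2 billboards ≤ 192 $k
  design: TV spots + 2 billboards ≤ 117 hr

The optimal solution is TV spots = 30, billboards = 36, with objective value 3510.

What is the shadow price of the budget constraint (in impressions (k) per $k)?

At the optimum: airtime uses 324 of 324 (binding); budget uses 192 of 192 (binding); design uses 102 of 117 (slack = 15).
By complementary slackness, y = 0 for the non-binding constraint.
From A_Bᵀ y = c: 6·y_airtime + 4·y_budget = 69; 4·y_airtime + 2·y_budget = 40.
→ y_airtime = 5.5 and y_budget = 9.
Shadow price of budget = 9.

9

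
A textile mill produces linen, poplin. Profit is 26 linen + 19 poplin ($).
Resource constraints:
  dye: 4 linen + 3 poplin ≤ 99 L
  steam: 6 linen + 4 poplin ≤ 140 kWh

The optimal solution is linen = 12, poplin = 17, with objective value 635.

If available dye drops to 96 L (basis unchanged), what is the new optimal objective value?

620

Both dye and steam are binding at x*.
From A_Bᵀ y = c: 4·y_dye + 6·y_steam = 26; 3·y_dye + 4·y_steam = 19.
Solving: y_dye = 5, y_steam = 1.
Δz = y_dye·Δb = 5 × (-3) = -15, so new z* = 635 − 15 = 620.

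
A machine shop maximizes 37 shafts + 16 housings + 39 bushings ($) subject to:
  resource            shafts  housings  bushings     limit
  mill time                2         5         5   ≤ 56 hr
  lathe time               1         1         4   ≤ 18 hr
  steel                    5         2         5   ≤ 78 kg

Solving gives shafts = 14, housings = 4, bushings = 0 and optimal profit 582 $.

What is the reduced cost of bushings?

-4

Check each constraint at x*: mill time 48/56 (slack 8); lathe time 18/18 (tight); steel 78/78 (tight).
Slack constraints have shadow price 0 (complementary slackness).
From A_Bᵀ y = c: 1·y_lathe time + 5·y_steel = 37; 1·y_lathe time + 2·y_steel = 16.
This yields shadow prices y_lathe time = 2, y_steel = 7.
Reduced cost of bushings: c₃ − yᵀa₃ = 39 − (2·4 + 7·5) = 39 − 43 = -4.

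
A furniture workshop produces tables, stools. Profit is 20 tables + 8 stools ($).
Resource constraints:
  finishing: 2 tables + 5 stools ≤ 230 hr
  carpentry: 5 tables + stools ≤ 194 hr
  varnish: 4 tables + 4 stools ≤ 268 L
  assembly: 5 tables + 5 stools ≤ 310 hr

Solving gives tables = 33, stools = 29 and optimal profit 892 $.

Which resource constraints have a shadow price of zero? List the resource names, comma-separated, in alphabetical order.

finishing, varnish

finishing: 211/230 (slack 19)
carpentry: 194/194 (binding)
varnish: 248/268 (slack 20)
assembly: 310/310 (binding)
By complementary slackness, a constraint with positive slack has shadow price 0 → finishing, varnish.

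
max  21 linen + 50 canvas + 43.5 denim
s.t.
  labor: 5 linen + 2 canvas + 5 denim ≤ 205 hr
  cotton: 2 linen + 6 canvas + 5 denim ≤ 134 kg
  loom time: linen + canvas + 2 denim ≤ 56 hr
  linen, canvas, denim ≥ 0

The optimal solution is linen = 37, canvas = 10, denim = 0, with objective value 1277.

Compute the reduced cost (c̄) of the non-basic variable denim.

Binding: labor and cotton. Non-binding: loom time (9 unused).
Since loom time is not tight, its dual is 0.
Dual feasibility on the basic columns requires 5·y_labor + 2·y_cotton = 21, 2·y_labor + 6·y_cotton = 50.
This yields shadow prices y_labor = 1, y_cotton = 8.
Reduced cost of denim: c₃ − yᵀa₃ = 43.5 − (1·5 + 8·5) = 43.5 − 45 = -1.5.

-1.5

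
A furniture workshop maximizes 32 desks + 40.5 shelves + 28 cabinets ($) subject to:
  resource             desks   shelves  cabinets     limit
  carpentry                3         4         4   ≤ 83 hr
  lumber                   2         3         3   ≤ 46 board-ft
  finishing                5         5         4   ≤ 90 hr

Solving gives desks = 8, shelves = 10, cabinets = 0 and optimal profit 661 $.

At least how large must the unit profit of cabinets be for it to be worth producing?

Binding: lumber and finishing. Non-binding: carpentry (19 unused).
Since carpentry is not tight, its dual is 0.
Dual feasibility on the basic columns requires 2·y_lumber + 5·y_finishing = 32, 3·y_lumber + 5·y_finishing = 40.5.
Solving: y_lumber = 8.5, y_finishing = 3.
cabinets enters the basis when its profit ≥ yᵀa₃ = 8.5·3 + 3·4 = 37.5.

37.5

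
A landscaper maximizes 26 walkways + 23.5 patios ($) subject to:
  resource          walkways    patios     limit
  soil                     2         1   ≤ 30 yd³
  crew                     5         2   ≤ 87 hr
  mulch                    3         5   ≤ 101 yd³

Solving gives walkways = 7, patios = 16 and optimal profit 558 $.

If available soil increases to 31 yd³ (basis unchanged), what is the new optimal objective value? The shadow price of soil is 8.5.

566.5

Δb = 1, so new z* = 558 + (8.5)·(1) = 558 + 8.5 = 566.5.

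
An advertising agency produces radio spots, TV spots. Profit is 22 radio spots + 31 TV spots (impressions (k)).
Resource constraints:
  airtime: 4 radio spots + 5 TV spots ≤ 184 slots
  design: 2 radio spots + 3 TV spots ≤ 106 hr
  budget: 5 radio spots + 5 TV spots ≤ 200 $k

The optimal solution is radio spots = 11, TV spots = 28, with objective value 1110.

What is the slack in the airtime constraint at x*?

0

airtime used = 4·11 + 5·28 = 184; slack = 184 − 184 = 0.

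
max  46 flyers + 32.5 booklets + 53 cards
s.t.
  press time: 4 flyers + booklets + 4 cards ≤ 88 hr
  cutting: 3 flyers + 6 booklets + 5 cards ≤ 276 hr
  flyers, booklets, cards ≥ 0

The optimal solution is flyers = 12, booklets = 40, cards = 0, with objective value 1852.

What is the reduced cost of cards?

Check each constraint at x*: press time 88/88 (tight); cutting 276/276 (tight).
From A_Bᵀ y = c: 4·y_press time + 3·y_cutting = 46; 1·y_press time + 6·y_cutting = 32.5.
This yields shadow prices y_press time = 8.5, y_cutting = 4.
Reduced cost of cards: c₃ − yᵀa₃ = 53 − (8.5·4 + 4·5) = 53 − 54 = -1.

-1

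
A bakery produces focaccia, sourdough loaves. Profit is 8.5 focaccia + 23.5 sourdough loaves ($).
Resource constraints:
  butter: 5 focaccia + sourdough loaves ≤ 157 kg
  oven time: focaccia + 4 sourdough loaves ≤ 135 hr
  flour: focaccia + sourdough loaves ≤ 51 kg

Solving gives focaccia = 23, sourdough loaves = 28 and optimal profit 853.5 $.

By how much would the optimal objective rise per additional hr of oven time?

5

Binding: oven time and flour. Non-binding: butter (14 unused).
By complementary slackness, y = 0 for the non-binding constraint.
From A_Bᵀ y = c: 1·y_oven time + 1·y_flour = 8.5; 4·y_oven time + 1·y_flour = 23.5.
This yields shadow prices y_oven time = 5, y_flour = 3.5.
Shadow price of oven time = 5.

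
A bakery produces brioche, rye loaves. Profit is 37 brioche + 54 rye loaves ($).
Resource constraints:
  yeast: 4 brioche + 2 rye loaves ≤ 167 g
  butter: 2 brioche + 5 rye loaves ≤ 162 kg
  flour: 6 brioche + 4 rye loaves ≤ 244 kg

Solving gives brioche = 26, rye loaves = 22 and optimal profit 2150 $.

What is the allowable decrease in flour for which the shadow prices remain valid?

Binding constraints: butter, flour. The basis is B = [[2,5],[6,4]] with det -22.
Per unit decrease in flour, x* moves by d = (-0.2273, 0.0909).
The basis stays optimal until brioche reaches 0; allowable decrease = 114.4 kg.

114.4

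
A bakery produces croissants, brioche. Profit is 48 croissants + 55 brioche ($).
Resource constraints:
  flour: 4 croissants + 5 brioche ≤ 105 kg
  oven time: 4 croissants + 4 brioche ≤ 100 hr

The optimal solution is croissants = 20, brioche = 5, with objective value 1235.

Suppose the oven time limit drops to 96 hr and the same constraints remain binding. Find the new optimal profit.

1215

At the optimum: flour uses 105 of 105 (binding); oven time uses 100 of 100 (binding).
Dual feasibility on the basic columns requires 4·y_flour + 4·y_oven time = 48, 5·y_flour + 4·y_oven time = 55.
This yields shadow prices y_flour = 7, y_oven time = 5.
Δz = y_oven time·Δb = 5 × (-4) = -20, so new z* = 1235 − 20 = 1215.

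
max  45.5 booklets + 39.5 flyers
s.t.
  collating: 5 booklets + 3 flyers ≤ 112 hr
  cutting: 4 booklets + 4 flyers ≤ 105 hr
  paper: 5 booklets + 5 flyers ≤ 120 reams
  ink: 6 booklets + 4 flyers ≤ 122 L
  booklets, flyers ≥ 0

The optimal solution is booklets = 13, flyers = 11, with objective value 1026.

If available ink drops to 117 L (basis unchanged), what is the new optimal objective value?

1011

At the optimum: collating uses 98 of 112 (slack = 14); cutting uses 96 of 105 (slack = 9); paper uses 120 of 120 (binding); ink uses 122 of 122 (binding).
Slack constraints have shadow price 0 (complementary slackness).
The binding rows give the dual system: 5·y_paper + 6·y_ink = 45.5 and 5·y_paper + 4·y_ink = 39.5.
Solving: y_paper = 5.5, y_ink = 3.
Δz = y_ink·Δb = 3 × (-5) = -15, so new z* = 1026 − 15 = 1011.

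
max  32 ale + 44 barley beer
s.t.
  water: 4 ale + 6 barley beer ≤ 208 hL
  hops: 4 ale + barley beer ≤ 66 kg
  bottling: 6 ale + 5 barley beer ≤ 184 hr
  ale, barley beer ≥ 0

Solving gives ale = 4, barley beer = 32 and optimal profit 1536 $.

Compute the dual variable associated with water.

6.5

Binding: water and bottling. Non-binding: hops (18 unused).
Slack constraints have shadow price 0 (complementary slackness).
From A_Bᵀ y = c: 4·y_water + 6·y_bottling = 32; 6·y_water + 5·y_bottling = 44.
This yields shadow prices y_water = 6.5, y_bottling = 1.
Shadow price of water = 6.5.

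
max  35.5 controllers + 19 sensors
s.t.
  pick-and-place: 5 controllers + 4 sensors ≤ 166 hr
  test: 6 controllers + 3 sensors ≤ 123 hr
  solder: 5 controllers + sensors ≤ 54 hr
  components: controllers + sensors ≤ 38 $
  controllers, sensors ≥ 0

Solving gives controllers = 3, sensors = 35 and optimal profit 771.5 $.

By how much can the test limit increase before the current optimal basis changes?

Binding constraints: test, components. The basis is B = [[6,3],[1,1]] with det 3.
Per unit increase in test, x* moves by d = (0.3333, -0.3333).
The basis stays optimal until solder becomes binding; allowable increase = 3 hr.

3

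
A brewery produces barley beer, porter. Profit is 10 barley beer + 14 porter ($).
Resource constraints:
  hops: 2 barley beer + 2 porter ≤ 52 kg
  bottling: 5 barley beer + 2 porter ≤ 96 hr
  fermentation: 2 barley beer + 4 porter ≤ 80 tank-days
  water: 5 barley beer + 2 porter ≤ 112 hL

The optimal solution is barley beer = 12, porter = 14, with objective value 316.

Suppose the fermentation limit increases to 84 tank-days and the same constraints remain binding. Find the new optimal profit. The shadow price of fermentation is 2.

Δb = 4, so new z* = 316 + (2)·(4) = 316 + 8 = 324.

324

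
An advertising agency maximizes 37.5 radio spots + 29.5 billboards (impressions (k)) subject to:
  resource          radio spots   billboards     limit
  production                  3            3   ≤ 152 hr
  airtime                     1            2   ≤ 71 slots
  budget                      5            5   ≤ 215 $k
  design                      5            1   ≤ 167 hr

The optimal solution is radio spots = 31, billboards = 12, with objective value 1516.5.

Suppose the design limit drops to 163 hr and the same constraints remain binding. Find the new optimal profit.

1508.5

Check each constraint at x*: production 129/152 (slack 23); airtime 55/71 (slack 16); budget 215/215 (tight); design 167/167 (tight).
Slack constraints have shadow price 0 (complementary slackness).
The binding rows give the dual system: 5·y_budget + 5·y_design = 37.5 and 5·y_budget + 1·y_design = 29.5.
Solving: y_budget = 5.5, y_design = 2.
Δz = y_design·Δb = 2 × (-4) = -8, so new z* = 1516.5 − 8 = 1508.5.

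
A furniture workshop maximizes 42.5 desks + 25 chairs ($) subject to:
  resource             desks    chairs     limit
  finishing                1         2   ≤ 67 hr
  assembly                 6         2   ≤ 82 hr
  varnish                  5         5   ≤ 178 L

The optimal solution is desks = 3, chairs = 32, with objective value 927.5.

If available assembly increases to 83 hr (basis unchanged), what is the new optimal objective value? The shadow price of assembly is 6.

933.5

Δb = 1, so new z* = 927.5 + (6)·(1) = 927.5 + 6 = 933.5.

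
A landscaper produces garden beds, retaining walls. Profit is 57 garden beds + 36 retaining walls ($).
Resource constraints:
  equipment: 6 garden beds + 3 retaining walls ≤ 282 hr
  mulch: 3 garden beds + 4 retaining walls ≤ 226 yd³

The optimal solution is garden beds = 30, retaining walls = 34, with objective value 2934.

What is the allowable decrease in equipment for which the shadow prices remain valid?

Binding constraints: equipment, mulch. The basis is B = [[6,3],[3,4]] with det 15.
Per unit decrease in equipment, x* moves by d = (-0.2667, 0.2).
The basis stays optimal until garden beds reaches 0; allowable decrease = 112.5 hr.

112.5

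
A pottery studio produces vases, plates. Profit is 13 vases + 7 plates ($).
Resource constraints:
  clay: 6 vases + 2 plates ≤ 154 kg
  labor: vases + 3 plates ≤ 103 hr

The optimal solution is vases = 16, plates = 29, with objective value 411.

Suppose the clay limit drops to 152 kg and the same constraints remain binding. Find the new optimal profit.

407

At the optimum: clay uses 154 of 154 (binding); labor uses 103 of 103 (binding).
The binding rows give the dual system: 6·y_clay + 1·y_labor = 13 and 2·y_clay + 3·y_labor = 7.
Solving: y_clay = 2, y_labor = 1.
Δz = y_clay·Δb = 2 × (-2) = -4, so new z* = 411 − 4 = 407.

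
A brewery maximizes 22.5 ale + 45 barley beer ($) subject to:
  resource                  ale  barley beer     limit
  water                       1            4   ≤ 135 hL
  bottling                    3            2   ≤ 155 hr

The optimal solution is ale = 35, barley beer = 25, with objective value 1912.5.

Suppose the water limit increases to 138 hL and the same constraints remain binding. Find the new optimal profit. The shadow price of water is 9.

Δb = 3, so new z* = 1912.5 + (9)·(3) = 1912.5 + 27 = 1939.5.

1939.5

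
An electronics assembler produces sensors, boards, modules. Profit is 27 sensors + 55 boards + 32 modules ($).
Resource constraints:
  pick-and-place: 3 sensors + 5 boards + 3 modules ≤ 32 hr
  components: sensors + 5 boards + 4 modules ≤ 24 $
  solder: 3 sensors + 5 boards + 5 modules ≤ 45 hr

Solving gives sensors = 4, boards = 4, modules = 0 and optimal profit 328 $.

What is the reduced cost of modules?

-4

Binding: pick-and-place and components. Non-binding: solder (13 unused).
Since solder is not tight, its dual is 0.
From A_Bᵀ y = c: 3·y_pick-and-place + 1·y_components = 27; 5·y_pick-and-place + 5·y_components = 55.
→ y_pick-and-place = 8 and y_components = 3.
Reduced cost of modules: c₃ − yᵀa₃ = 32 − (8·3 + 3·4) = 32 − 36 = -4.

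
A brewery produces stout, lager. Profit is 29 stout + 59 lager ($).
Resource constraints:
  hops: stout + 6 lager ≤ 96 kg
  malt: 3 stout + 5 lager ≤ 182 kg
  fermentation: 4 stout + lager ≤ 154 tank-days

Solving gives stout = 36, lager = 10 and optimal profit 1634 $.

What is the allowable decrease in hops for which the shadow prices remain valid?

Binding constraints: hops, fermentation. The basis is B = [[1,6],[4,1]] with det -23.
Per unit decrease in hops, x* moves by d = (0.0435, -0.1739).
The basis stays optimal until lager reaches 0; allowable decrease = 57.5 kg.

57.5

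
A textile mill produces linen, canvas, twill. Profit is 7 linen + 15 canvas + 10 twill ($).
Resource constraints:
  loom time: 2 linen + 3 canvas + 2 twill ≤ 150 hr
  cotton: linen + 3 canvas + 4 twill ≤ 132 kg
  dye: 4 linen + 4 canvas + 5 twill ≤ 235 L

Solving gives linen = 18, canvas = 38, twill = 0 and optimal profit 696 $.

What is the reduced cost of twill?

Binding: loom time and cotton. Non-binding: dye (11 unused).
Since dye is not tight, its dual is 0.
Dual feasibility on the basic columns requires 2·y_loom time + 1·y_cotton = 7, 3·y_loom time + 3·y_cotton = 15.
This yields shadow prices y_loom time = 2, y_cotton = 3.
Reduced cost of twill: c₃ − yᵀa₃ = 10 − (2·2 + 3·4) = 10 − 16 = -6.

-6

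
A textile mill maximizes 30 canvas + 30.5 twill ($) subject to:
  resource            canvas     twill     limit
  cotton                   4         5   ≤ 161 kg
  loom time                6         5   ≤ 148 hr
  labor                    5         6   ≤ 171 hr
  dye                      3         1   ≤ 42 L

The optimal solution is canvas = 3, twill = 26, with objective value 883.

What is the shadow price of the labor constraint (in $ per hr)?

Binding: loom time and labor. Non-binding: cotton (19 unused), dye (7 unused).
By complementary slackness, y = 0 for the non-binding constraints.
Dual feasibility on the basic columns requires 6·y_loom time + 5·y_labor = 30, 5·y_loom time + 6·y_labor = 30.5.
Solving: y_loom time = 2.5, y_labor = 3.
Shadow price of labor = 3.

3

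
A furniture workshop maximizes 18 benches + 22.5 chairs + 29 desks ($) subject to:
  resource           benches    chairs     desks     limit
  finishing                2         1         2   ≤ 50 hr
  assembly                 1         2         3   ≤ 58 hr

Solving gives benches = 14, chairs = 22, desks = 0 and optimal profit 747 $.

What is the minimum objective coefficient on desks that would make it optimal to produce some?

36

Check each constraint at x*: finishing 50/50 (tight); assembly 58/58 (tight).
The binding rows give the dual system: 2·y_finishing + 1·y_assembly = 18 and 1·y_finishing + 2·y_assembly = 22.5.
→ y_finishing = 4.5 and y_assembly = 9.
desks enters the basis when its profit ≥ yᵀa₃ = 4.5·2 + 9·3 = 36.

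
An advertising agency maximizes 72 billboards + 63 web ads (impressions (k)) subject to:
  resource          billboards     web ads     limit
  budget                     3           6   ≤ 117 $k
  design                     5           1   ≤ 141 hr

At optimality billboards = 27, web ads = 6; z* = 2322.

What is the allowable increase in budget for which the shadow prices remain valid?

729

Binding constraints: budget, design. The basis is B = [[3,6],[5,1]] with det -27.
Per unit increase in budget, x* moves by d = (-0.037, 0.1852).
The basis stays optimal until billboards reaches 0; allowable increase = 729 $k.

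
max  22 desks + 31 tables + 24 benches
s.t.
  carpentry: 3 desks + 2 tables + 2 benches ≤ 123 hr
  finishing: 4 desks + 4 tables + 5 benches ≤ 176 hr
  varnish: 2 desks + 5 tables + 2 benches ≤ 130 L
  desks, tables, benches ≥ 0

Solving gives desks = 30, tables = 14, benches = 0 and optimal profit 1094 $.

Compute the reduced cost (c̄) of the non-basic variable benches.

-2

Binding: finishing and varnish. Non-binding: carpentry (5 unused).
By complementary slackness, y = 0 for the non-binding constraint.
The binding rows give the dual system: 4·y_finishing + 2·y_varnish = 22 and 4·y_finishing + 5·y_varnish = 31.
→ y_finishing = 4 and y_varnish = 3.
Reduced cost of benches: c₃ − yᵀa₃ = 24 − (4·5 + 3·2) = 24 − 26 = -2.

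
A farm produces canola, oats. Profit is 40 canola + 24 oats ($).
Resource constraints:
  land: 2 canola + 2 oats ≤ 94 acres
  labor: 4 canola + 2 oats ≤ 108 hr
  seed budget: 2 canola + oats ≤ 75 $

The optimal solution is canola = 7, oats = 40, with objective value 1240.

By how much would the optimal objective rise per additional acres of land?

Check each constraint at x*: land 94/94 (tight); labor 108/108 (tight); seed budget 54/75 (slack 21).
By complementary slackness, y = 0 for the non-binding constraint.
The binding rows give the dual system: 2·y_land + 4·y_labor = 40 and 2·y_land + 2·y_labor = 24.
This yields shadow prices y_land = 4, y_labor = 8.
Shadow price of land = 4.

4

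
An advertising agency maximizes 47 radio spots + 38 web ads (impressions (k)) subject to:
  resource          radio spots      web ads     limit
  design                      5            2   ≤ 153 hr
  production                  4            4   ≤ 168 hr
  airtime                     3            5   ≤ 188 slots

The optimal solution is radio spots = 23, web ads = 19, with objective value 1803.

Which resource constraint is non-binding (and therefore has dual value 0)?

airtime

design: 153/153 (binding)
production: 168/168 (binding)
airtime: 164/188 (slack 24)
By complementary slackness, a constraint with positive slack has shadow price 0 → airtime.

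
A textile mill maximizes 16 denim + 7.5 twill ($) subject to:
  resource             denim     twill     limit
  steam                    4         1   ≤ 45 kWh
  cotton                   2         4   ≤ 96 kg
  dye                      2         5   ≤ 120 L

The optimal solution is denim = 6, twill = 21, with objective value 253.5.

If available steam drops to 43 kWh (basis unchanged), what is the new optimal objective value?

Check each constraint at x*: steam 45/45 (tight); cotton 96/96 (tight); dye 117/120 (slack 3).
By complementary slackness, y = 0 for the non-binding constraint.
The binding rows give the dual system: 4·y_steam + 2·y_cotton = 16 and 1·y_steam + 4·y_cotton = 7.5.
→ y_steam = 3.5 and y_cotton = 1.
Δz = y_steam·Δb = 3.5 × (-2) = -7, so new z* = 253.5 − 7 = 246.5.

246.5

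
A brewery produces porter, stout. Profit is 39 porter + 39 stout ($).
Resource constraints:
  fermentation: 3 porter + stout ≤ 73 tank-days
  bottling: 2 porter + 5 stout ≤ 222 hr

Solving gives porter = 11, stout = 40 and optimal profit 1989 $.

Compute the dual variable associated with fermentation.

9

At the optimum: fermentation uses 73 of 73 (binding); bottling uses 222 of 222 (binding).
Dual feasibility on the basic columns requires 3·y_fermentation + 2·y_bottling = 39, 1·y_fermentation + 5·y_bottling = 39.
Solving: y_fermentation = 9, y_bottling = 6.
Shadow price of fermentation = 9.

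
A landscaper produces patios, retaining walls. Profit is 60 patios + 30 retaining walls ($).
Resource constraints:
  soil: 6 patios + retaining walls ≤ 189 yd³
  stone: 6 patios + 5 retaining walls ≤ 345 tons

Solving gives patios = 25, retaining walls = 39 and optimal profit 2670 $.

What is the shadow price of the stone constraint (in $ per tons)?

Both soil and stone are binding at x*.
The binding rows give the dual system: 6·y_soil + 6·y_stone = 60 and 1·y_soil + 5·y_stone = 30.
→ y_soil = 5 and y_stone = 5.
Shadow price of stone = 5.

5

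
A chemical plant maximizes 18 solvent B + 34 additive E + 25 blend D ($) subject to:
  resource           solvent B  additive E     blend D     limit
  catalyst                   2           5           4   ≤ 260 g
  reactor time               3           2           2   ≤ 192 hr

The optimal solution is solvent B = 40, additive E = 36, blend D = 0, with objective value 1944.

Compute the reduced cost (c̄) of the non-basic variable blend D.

-3

Both catalyst and reactor time are binding at x*.
The binding rows give the dual system: 2·y_catalyst + 3·y_reactor time = 18 and 5·y_catalyst + 2·y_reactor time = 34.
This yields shadow prices y_catalyst = 6, y_reactor time = 2.
Reduced cost of blend D: c₃ − yᵀa₃ = 25 − (6·4 + 2·2) = 25 − 28 = -3.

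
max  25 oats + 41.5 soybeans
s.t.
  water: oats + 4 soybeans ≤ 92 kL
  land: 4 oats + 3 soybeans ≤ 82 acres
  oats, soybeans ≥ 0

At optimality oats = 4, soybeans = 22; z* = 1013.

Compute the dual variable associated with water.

Both water and land are binding at x*.
From A_Bᵀ y = c: 1·y_water + 4·y_land = 25; 4·y_water + 3·y_land = 41.5.
Solving: y_water = 7, y_land = 4.5.
Shadow price of water = 7.

7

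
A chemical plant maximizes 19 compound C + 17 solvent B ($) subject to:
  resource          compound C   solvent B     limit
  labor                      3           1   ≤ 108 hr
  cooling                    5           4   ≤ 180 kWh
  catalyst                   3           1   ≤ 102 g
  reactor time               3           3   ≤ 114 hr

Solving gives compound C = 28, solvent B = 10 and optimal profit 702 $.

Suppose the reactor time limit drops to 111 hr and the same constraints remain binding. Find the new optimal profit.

693

Binding: cooling and reactor time. Non-binding: labor (14 unused), catalyst (8 unused).
Slack constraints have shadow price 0 (complementary slackness).
Dual feasibility on the basic columns requires 5·y_cooling + 3·y_reactor time = 19, 4·y_cooling + 3·y_reactor time = 17.
→ y_cooling = 2 and y_reactor time = 3.
Δz = y_reactor time·Δb = 3 × (-3) = -9, so new z* = 702 − 9 = 693.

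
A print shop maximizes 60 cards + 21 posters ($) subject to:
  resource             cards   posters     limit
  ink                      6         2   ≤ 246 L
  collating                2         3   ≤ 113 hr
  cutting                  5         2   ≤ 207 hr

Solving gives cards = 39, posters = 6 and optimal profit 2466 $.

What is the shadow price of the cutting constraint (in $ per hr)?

3

At the optimum: ink uses 246 of 246 (binding); collating uses 96 of 113 (slack = 17); cutting uses 207 of 207 (binding).
Since collating is not tight, its dual is 0.
Dual feasibility on the basic columns requires 6·y_ink + 5·y_cutting = 60, 2·y_ink + 2·y_cutting = 21.
→ y_ink = 7.5 and y_cutting = 3.
Shadow price of cutting = 3.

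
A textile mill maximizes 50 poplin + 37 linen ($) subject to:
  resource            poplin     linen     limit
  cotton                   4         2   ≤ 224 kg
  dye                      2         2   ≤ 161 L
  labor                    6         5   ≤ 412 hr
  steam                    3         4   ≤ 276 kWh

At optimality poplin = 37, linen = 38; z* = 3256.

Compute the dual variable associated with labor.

6

Binding: cotton and labor. Non-binding: dye (11 unused), steam (13 unused).
By complementary slackness, y = 0 for the non-binding constraints.
From A_Bᵀ y = c: 4·y_cotton + 6·y_labor = 50; 2·y_cotton + 5·y_labor = 37.
Solving: y_cotton = 3.5, y_labor = 6.
Shadow price of labor = 6.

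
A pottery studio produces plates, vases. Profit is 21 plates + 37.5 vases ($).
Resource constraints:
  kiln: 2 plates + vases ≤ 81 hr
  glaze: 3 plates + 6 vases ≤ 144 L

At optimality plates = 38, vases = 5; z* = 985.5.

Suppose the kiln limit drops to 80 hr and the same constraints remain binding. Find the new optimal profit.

984

Check each constraint at x*: kiln 81/81 (tight); glaze 144/144 (tight).
Dual feasibility on the basic columns requires 2·y_kiln + 3·y_glaze = 21, 1·y_kiln + 6·y_glaze = 37.5.
This yields shadow prices y_kiln = 1.5, y_glaze = 6.
Δz = y_kiln·Δb = 1.5 × (-1) = -1.5, so new z* = 985.5 − 1.5 = 984.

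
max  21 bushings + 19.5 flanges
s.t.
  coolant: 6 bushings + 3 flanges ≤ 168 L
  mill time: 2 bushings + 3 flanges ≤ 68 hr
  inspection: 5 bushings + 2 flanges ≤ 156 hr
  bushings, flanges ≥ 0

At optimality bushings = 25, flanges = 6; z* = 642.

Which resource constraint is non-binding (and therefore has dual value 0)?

inspection

coolant: 168/168 (binding)
mill time: 68/68 (binding)
inspection: 137/156 (slack 19)
By complementary slackness, a constraint with positive slack has shadow price 0 → inspection.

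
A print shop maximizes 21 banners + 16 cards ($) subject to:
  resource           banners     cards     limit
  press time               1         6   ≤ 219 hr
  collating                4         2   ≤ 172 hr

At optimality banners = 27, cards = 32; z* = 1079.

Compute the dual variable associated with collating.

Both press time and collating are binding at x*.
From A_Bᵀ y = c: 1·y_press time + 4·y_collating = 21; 6·y_press time + 2·y_collating = 16.
→ y_press time = 1 and y_collating = 5.
Shadow price of collating = 5.

5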